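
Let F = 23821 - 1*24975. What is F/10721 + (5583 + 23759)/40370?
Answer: 133994301/216403385 ≈ 0.61919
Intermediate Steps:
F = -1154 (F = 23821 - 24975 = -1154)
F/10721 + (5583 + 23759)/40370 = -1154/10721 + (5583 + 23759)/40370 = -1154*1/10721 + 29342*(1/40370) = -1154/10721 + 14671/20185 = 133994301/216403385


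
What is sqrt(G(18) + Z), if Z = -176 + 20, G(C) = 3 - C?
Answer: 3*I*sqrt(19) ≈ 13.077*I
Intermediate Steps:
Z = -156
sqrt(G(18) + Z) = sqrt((3 - 1*18) - 156) = sqrt((3 - 18) - 156) = sqrt(-15 - 156) = sqrt(-171) = 3*I*sqrt(19)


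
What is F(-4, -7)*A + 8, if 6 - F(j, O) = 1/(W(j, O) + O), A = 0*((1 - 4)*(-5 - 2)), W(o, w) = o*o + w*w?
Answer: 8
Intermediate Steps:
W(o, w) = o**2 + w**2
A = 0 (A = 0*(-3*(-7)) = 0*21 = 0)
F(j, O) = 6 - 1/(O + O**2 + j**2) (F(j, O) = 6 - 1/((j**2 + O**2) + O) = 6 - 1/((O**2 + j**2) + O) = 6 - 1/(O + O**2 + j**2))
F(-4, -7)*A + 8 = ((-1 + 6*(-7) + 6*(-7)**2 + 6*(-4)**2)/(-7 + (-7)**2 + (-4)**2))*0 + 8 = ((-1 - 42 + 6*49 + 6*16)/(-7 + 49 + 16))*0 + 8 = ((-1 - 42 + 294 + 96)/58)*0 + 8 = ((1/58)*347)*0 + 8 = (347/58)*0 + 8 = 0 + 8 = 8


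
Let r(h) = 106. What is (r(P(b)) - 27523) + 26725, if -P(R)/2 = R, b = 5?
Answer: -692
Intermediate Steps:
P(R) = -2*R
(r(P(b)) - 27523) + 26725 = (106 - 27523) + 26725 = -27417 + 26725 = -692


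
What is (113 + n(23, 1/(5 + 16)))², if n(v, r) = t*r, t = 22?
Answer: 5736025/441 ≈ 13007.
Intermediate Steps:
n(v, r) = 22*r
(113 + n(23, 1/(5 + 16)))² = (113 + 22/(5 + 16))² = (113 + 22/21)² = (2395/21)² = 5736025/441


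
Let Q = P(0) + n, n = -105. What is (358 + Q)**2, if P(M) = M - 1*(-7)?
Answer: 67600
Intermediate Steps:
P(M) = 7 + M (P(M) = M + 7 = 7 + M)
Q = -98 (Q = (7 + 0) - 105 = 7 - 105 = -98)
(358 + Q)**2 = (358 - 98)**2 = 260**2 = 67600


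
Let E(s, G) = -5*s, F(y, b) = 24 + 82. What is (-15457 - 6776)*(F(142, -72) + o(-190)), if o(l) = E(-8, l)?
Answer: -3246018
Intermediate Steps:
F(y, b) = 106
o(l) = 40 (o(l) = -5*(-8) = 40)
(-15457 - 6776)*(F(142, -72) + o(-190)) = (-15457 - 6776)*(106 + 40) = -22233*146 = -3246018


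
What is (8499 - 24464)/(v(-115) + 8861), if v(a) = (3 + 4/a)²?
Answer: -211137125/117303006 ≈ -1.7999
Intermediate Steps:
(8499 - 24464)/(v(-115) + 8861) = (8499 - 24464)/((4 + 3*(-115))²/(-115)² + 8861) = -15965/((4 - 345)²/13225 + 8861) = -15965/((1/13225)*(-341)² + 8861) = -15965/((1/13225)*116281 + 8861) = -15965/(116281/13225 + 8861) = -15965/117303006/13225 = -15965*13225/117303006 = -211137125/117303006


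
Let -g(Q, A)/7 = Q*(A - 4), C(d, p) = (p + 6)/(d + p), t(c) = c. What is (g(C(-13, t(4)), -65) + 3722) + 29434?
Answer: 97858/3 ≈ 32619.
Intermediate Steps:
C(d, p) = (6 + p)/(d + p)
g(Q, A) = -7*Q*(-4 + A) (g(Q, A) = -7*Q*(A - 4) = -7*Q*(-4 + A))
(g(C(-13, t(4)), -65) + 3722) + 29434 = (7*((6 + 4)/(-13 + 4))*(4 - 1*(-65)) + 3722) + 29434 = (7*(10/(-9))*(4 + 65) + 3722) + 29434 = (7*(-⅑*10)*69 + 3722) + 29434 = (7*(-10/9)*69 + 3722) + 29434 = (-1610/3 + 3722) + 29434 = 9556/3 + 29434 = 97858/3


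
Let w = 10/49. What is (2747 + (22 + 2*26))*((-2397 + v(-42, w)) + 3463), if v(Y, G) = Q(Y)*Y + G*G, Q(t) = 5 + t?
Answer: 2535160160/343 ≈ 7.3911e+6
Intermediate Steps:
w = 10/49 (w = 10*(1/49) = 10/49 ≈ 0.20408)
v(Y, G) = G² + Y*(5 + Y) (v(Y, G) = (5 + Y)*Y + G*G = Y*(5 + Y) + G² = G² + Y*(5 + Y))
(2747 + (22 + 2*26))*((-2397 + v(-42, w)) + 3463) = (2747 + (22 + 2*26))*((-2397 + ((10/49)² - 42*(5 - 42))) + 3463) = (2747 + (22 + 52))*((-2397 + (100/2401 - 42*(-37))) + 3463) = (2747 + 74)*((-2397 + (100/2401 + 1554)) + 3463) = 2821*((-2397 + 3731254/2401) + 3463) = 2821*(-2023943/2401 + 3463) = 2821*(6290720/2401) = 2535160160/343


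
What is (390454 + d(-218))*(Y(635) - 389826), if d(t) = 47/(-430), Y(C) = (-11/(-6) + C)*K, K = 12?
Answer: -746126148812/5 ≈ -1.4923e+11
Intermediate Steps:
Y(C) = 22 + 12*C (Y(C) = (-11/(-6) + C)*12 = (-11*(-1/6) + C)*12 = (11/6 + C)*12 = 22 + 12*C)
d(t) = -47/430 (d(t) = 47*(-1/430) = -47/430)
(390454 + d(-218))*(Y(635) - 389826) = (390454 - 47/430)*((22 + 12*635) - 389826) = 167895173*((22 + 7620) - 389826)/430 = 167895173*(7642 - 389826)/430 = (167895173/430)*(-382184) = -746126148812/5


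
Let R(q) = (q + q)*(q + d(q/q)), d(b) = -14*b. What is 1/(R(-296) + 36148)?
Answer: 1/219668 ≈ 4.5523e-6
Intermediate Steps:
R(q) = 2*q*(-14 + q) (R(q) = (q + q)*(q - 14*q/q) = (2*q)*(q - 14*1) = (2*q)*(q - 14) = (2*q)*(-14 + q) = 2*q*(-14 + q))
1/(R(-296) + 36148) = 1/(2*(-296)*(-14 - 296) + 36148) = 1/(2*(-296)*(-310) + 36148) = 1/(183520 + 36148) = 1/219668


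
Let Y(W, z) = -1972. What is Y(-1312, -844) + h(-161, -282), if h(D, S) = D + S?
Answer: -2415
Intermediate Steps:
Y(-1312, -844) + h(-161, -282) = -1972 + (-161 - 282) = -1972 - 443 = -2415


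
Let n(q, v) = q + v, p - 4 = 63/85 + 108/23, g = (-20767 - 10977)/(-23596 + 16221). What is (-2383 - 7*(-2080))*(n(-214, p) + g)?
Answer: -7031871320067/2883625 ≈ -2.4386e+6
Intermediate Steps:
g = 31744/7375 (g = -31744/(-7375) = -31744*(-1/7375) = 31744/7375 ≈ 4.3043)
p = 18449/1955 (p = 4 + (63/85 + 108/23) = 4 + 10629/1955 = 18449/1955 ≈ 9.4368)
(-2383 - 7*(-2080))*(n(-214, p) + g) = (-2383 - 7*(-2080))*((-214 + 18449/1955) + 31744/7375) = (-2383 + 14560)*(-399921/1955 + 31744/7375) = 12177*(-577471571/2883625) = -7031871320067/2883625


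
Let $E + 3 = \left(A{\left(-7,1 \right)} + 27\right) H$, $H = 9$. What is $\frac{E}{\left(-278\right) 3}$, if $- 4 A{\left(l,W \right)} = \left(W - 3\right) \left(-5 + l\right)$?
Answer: $- \frac{31}{139} \approx -0.22302$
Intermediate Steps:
$A{\left(l,W \right)} = - \frac{\left(-5 + l\right) \left(-3 + W\right)}{4}$ ($A{\left(l,W \right)} = - \frac{\left(W - 3\right) \left(-5 + l\right)}{4} = - \frac{\left(-3 + W\right) \left(-5 + l\right)}{4} = - \frac{\left(-5 + l\right) \left(-3 + W\right)}{4}$)
$E = 186$ ($E = -3 + \left(\left(- \frac{15}{4} + \frac{3}{4} \left(-7\right) + \frac{5}{4} \cdot 1 - \frac{1}{4} \left(-7\right)\right) + 27\right) 9 = -3 + \left(\left(- \frac{15}{4} - \frac{21}{4} + \frac{5}{4} + \frac{7}{4}\right) + 27\right) 9 = -3 + \left(-6 + 27\right) 9 = -3 + 21 \cdot 9 = -3 + 189 = 186$)
$\frac{E}{\left(-278\right) 3} = \frac{186}{\left(-278\right) 3} = \frac{186}{-834} = 186 \left(- \frac{1}{834}\right) = - \frac{31}{139}$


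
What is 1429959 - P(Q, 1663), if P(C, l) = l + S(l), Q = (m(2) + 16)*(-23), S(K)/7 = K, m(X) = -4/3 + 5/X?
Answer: 1416655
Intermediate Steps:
m(X) = -4/3 + 5/X (m(X) = -4*⅓ + 5/X = -4/3 + 5/X)
S(K) = 7*K
Q = -2369/6 (Q = ((-4/3 + 5/2) + 16)*(-23) = (7/6 + 16)*(-23) = (103/6)*(-23) = -2369/6 ≈ -394.83)
P(C, l) = 8*l (P(C, l) = l + 7*l = 8*l)
1429959 - P(Q, 1663) = 1429959 - 8*1663 = 1429959 - 1*13304 = 1429959 - 13304 = 1416655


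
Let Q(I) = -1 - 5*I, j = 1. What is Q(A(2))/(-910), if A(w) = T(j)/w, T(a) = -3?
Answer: -1/140 ≈ -0.0071429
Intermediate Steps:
A(w) = -3/w
Q(A(2))/(-910) = (-1 - (-15)/2)/(-910) = -(-1 - (-15)/2)/910 = -(-1 - 5*(-3/2))/910 = -(-1 + 15/2)/910 = -1/910*13/2 = -1/140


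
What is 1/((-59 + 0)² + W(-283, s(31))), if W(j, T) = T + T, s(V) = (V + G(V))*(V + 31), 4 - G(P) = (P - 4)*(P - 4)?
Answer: -1/82575 ≈ -1.2110e-5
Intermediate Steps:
G(P) = 4 - (-4 + P)² (G(P) = 4 - (P - 4)*(P - 4) = 4 - (-4 + P)*(-4 + P) = 4 - (-4 + P)²)
s(V) = (31 + V)*(4 + V - (-4 + V)²) (s(V) = (V + (4 - (-4 + V)²))*(V + 31) = (4 + V - (-4 + V)²)*(31 + V) = (31 + V)*(4 + V - (-4 + V)²))
W(j, T) = 2*T
1/((-59 + 0)² + W(-283, s(31))) = 1/((-59 + 0)² + 2*(-372 - 1*31³ - 22*31² + 267*31)) = 1/((-59)² + 2*(-372 - 1*29791 - 22*961 + 8277)) = 1/(3481 + 2*(-372 - 29791 - 21142 + 8277)) = 1/(3481 + 2*(-43028)) = 1/(3481 - 86056) = 1/(-82575) = -1/82575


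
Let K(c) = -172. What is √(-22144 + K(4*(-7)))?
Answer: 2*I*√5579 ≈ 149.39*I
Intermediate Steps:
√(-22144 + K(4*(-7))) = √(-22144 - 172) = √(-22316) = 2*I*√5579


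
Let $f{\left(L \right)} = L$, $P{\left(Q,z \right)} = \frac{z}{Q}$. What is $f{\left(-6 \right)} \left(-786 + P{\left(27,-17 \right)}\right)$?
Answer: $\frac{42478}{9} \approx 4719.8$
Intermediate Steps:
$f{\left(-6 \right)} \left(-786 + P{\left(27,-17 \right)}\right) = - 6 \left(-786 - \frac{17}{27}\right) = \left(-6\right) \left(- \frac{21239}{27}\right) = \frac{42478}{9}$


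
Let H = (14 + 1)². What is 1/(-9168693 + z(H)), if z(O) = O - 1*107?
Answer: -1/9168575 ≈ -1.0907e-7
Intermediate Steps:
H = 225 (H = 15² = 225)
z(O) = -107 + O (z(O) = O - 107 = -107 + O)
1/(-9168693 + z(H)) = 1/(-9168693 + (-107 + 225)) = 1/(-9168693 + 118) = 1/(-9168575) = -1/9168575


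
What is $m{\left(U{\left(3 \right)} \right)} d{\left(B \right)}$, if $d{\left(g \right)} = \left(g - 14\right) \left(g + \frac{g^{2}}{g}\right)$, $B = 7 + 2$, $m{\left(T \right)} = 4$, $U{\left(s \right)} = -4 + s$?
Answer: $-360$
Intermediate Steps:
$B = 9$
$d{\left(g \right)} = 2 g \left(-14 + g\right)$ ($d{\left(g \right)} = \left(-14 + g\right) \left(g + g\right) = \left(-14 + g\right) 2 g = 2 g \left(-14 + g\right)$)
$m{\left(U{\left(3 \right)} \right)} d{\left(B \right)} = 4 \cdot 2 \cdot 9 \left(-14 + 9\right) = 4 \cdot 2 \cdot 9 \left(-5\right) = 4 \left(-90\right) = -360$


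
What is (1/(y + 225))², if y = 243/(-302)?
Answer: 91204/4584237849 ≈ 1.9895e-5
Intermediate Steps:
y = -243/302 (y = 243*(-1/302) = -243/302 ≈ -0.80464)
(1/(y + 225))² = (1/(-243/302 + 225))² = (1/(67707/302))² = (302/67707)² = 91204/4584237849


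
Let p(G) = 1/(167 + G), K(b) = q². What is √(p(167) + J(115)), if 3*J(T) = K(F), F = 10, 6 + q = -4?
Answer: √33469806/1002 ≈ 5.7738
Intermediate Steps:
q = -10 (q = -6 - 4 = -10)
K(b) = 100 (K(b) = (-10)² = 100)
J(T) = 100/3 (J(T) = (⅓)*100 = 100/3)
√(p(167) + J(115)) = √(1/(167 + 167) + 100/3) = √(1/334 + 100/3) = √(33403/1002) = √33469806/1002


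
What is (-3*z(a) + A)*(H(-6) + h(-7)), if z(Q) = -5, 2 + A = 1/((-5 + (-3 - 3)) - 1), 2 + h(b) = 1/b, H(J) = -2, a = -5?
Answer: -4495/84 ≈ -53.512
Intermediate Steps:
h(b) = -2 + 1/b
A = -25/12 (A = -2 + 1/((-5 + (-3 - 3)) - 1) = -2 + 1/((-5 - 6) - 1) = -2 + 1/(-11 - 1) = -2 + 1/(-12) = -2 - 1/12 = -25/12 ≈ -2.0833)
(-3*z(a) + A)*(H(-6) + h(-7)) = (-3*(-5) - 25/12)*(-2 + (-2 + 1/(-7))) = (15 - 25/12)*(-2 + (-2 - ⅐)) = 155*(-2 - 15/7)/12 = (155/12)*(-29/7) = -4495/84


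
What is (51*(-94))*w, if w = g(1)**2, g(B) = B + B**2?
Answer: -19176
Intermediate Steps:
w = 4 (w = (1*(1 + 1))**2 = (1*2)**2 = 2**2 = 4)
(51*(-94))*w = (51*(-94))*4 = -4794*4 = -19176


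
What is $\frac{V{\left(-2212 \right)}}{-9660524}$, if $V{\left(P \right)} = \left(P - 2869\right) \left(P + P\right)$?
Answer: $- \frac{5619586}{2415131} \approx -2.3268$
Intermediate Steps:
$V{\left(P \right)} = 2 P \left(-2869 + P\right)$ ($V{\left(P \right)} = \left(-2869 + P\right) 2 P = 2 P \left(-2869 + P\right)$)
$\frac{V{\left(-2212 \right)}}{-9660524} = \frac{2 \left(-2212\right) \left(-2869 - 2212\right)}{-9660524} = 2 \left(-2212\right) \left(-5081\right) \left(- \frac{1}{9660524}\right) = 22478344 \left(- \frac{1}{9660524}\right) = - \frac{5619586}{2415131}$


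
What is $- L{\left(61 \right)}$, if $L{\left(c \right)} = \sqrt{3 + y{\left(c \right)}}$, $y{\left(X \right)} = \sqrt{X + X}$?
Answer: $- \sqrt{3 + \sqrt{122}} \approx -3.7477$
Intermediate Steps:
$y{\left(X \right)} = \sqrt{2} \sqrt{X}$ ($y{\left(X \right)} = \sqrt{2 X} = \sqrt{2} \sqrt{X}$)
$L{\left(c \right)} = \sqrt{3 + \sqrt{2} \sqrt{c}}$
$- L{\left(61 \right)} = - \sqrt{3 + \sqrt{2} \sqrt{61}} = - \sqrt{3 + \sqrt{122}}$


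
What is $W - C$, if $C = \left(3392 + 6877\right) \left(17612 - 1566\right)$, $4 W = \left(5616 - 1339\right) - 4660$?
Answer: $- \frac{659105879}{4} \approx -1.6478 \cdot 10^{8}$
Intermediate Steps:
$W = - \frac{383}{4}$ ($W = \frac{\left(5616 - 1339\right) - 4660}{4} = \frac{4277 - 4660}{4} = \frac{1}{4} \left(-383\right) = - \frac{383}{4} \approx -95.75$)
$C = 164776374$ ($C = 10269 \cdot 16046 = 164776374$)
$W - C = - \frac{383}{4} - 164776374 = - \frac{659105879}{4}$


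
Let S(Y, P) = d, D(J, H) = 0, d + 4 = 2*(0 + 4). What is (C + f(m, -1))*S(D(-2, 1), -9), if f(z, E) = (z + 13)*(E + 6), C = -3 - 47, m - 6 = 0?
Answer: 180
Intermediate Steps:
d = 4 (d = -4 + 2*(0 + 4) = -4 + 2*4 = -4 + 8 = 4)
S(Y, P) = 4
m = 6 (m = 6 + 0 = 6)
C = -50
f(z, E) = (6 + E)*(13 + z) (f(z, E) = (13 + z)*(6 + E) = (6 + E)*(13 + z))
(C + f(m, -1))*S(D(-2, 1), -9) = (-50 + (78 + 6*6 + 13*(-1) - 1*6))*4 = (-50 + (78 + 36 - 13 - 6))*4 = (-50 + 95)*4 = 45*4 = 180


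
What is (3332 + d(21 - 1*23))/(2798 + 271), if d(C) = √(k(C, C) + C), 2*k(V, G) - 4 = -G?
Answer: 101/93 ≈ 1.0860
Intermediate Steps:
k(V, G) = 2 - G/2 (k(V, G) = 2 + (-G)/2 = 2 - G/2)
d(C) = √(2 + C/2) (d(C) = √((2 - C/2) + C) = √(2 + C/2))
(3332 + d(21 - 1*23))/(2798 + 271) = (3332 + √(8 + 2*(21 - 1*23))/2)/(2798 + 271) = (3332 + √(8 + 2*(21 - 23))/2)/3069 = (3332 + √(8 + 2*(-2))/2)*(1/3069) = (3332 + √(8 - 4)/2)*(1/3069) = (3332 + √4/2)*(1/3069) = (3332 + (½)*2)*(1/3069) = (3332 + 1)*(1/3069) = 3333*(1/3069) = 101/93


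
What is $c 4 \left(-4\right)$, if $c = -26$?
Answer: $416$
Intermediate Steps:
$c 4 \left(-4\right) = - 26 \cdot 4 \left(-4\right) = \left(-26\right) \left(-16\right) = 416$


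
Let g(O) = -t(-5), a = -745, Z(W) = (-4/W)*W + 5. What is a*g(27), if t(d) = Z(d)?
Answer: 745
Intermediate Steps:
Z(W) = 1 (Z(W) = -4 + 5 = 1)
t(d) = 1
g(O) = -1 (g(O) = -1*1 = -1)
a*g(27) = -745*(-1) = 745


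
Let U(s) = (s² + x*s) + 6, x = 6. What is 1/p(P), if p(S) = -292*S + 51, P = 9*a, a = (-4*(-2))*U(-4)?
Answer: 1/42099 ≈ 2.3754e-5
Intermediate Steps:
U(s) = 6 + s² + 6*s (U(s) = (s² + 6*s) + 6 = 6 + s² + 6*s)
a = -16 (a = (-4*(-2))*(6 + (-4)² + 6*(-4)) = 8*(6 + 16 - 24) = 8*(-2) = -16)
P = -144 (P = 9*(-16) = -144)
p(S) = 51 - 292*S
1/p(P) = 1/(51 - 292*(-144)) = 1/(51 + 42048) = 1/42099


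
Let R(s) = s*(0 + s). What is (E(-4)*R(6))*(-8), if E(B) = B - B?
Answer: 0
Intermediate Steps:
E(B) = 0
R(s) = s² (R(s) = s*s = s²)
(E(-4)*R(6))*(-8) = (0*6²)*(-8) = (0*36)*(-8) = 0*(-8) = 0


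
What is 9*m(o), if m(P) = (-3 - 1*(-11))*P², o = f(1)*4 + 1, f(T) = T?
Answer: 1800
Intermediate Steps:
o = 5 (o = 1*4 + 1 = 4 + 1 = 5)
m(P) = 8*P² (m(P) = (-3 + 11)*P² = 8*P²)
9*m(o) = 9*(8*5²) = 9*(8*25) = 9*200 = 1800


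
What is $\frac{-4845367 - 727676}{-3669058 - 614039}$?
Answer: $\frac{265383}{203957} \approx 1.3012$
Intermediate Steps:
$\frac{-4845367 - 727676}{-3669058 - 614039} = - \frac{5573043}{-4283097} = \left(-5573043\right) \left(- \frac{1}{4283097}\right) = \frac{265383}{203957}$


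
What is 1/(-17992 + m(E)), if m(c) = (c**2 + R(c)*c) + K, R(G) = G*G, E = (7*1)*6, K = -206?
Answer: 1/57654 ≈ 1.7345e-5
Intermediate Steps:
E = 42 (E = 7*6 = 42)
R(G) = G**2
m(c) = -206 + c**2 + c**3 (m(c) = (c**2 + c**2*c) - 206 = (c**2 + c**3) - 206 = -206 + c**2 + c**3)
1/(-17992 + m(E)) = 1/(-17992 + (-206 + 42**2 + 42**3)) = 1/(-17992 + (-206 + 1764 + 74088)) = 1/(-17992 + 75646) = 1/57654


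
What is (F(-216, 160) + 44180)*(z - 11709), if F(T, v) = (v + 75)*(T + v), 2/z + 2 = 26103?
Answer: -9480227149140/26101 ≈ -3.6321e+8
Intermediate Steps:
z = 2/26101 (z = 2/(-2 + 26103) = 2/26101 ≈ 7.6625e-5)
F(T, v) = (75 + v)*(T + v)
(F(-216, 160) + 44180)*(z - 11709) = ((160**2 + 75*(-216) + 75*160 - 216*160) + 44180)*(2/26101 - 11709) = ((25600 - 16200 + 12000 - 34560) + 44180)*(-305616607/26101) = (-13160 + 44180)*(-305616607/26101) = 31020*(-305616607/26101) = -9480227149140/26101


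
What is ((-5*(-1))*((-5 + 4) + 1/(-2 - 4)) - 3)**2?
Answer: 2809/36 ≈ 78.028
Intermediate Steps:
((-5*(-1))*((-5 + 4) + 1/(-2 - 4)) - 3)**2 = (5*(-1 + 1/(-6)) - 3)**2 = (5*(-1 - 1/6) - 3)**2 = (5*(-7/6) - 3)**2 = (-35/6 - 3)**2 = (-53/6)**2 = 2809/36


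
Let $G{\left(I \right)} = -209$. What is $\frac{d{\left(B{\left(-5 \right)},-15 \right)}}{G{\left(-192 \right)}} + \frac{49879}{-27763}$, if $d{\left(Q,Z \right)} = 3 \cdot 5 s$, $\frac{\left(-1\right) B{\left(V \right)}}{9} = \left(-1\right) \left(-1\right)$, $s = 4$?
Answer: $- \frac{12090491}{5802467} \approx -2.0837$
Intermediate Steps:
$B{\left(V \right)} = -9$ ($B{\left(V \right)} = - 9 \left(\left(-1\right) \left(-1\right)\right) = \left(-9\right) 1 = -9$)
$d{\left(Q,Z \right)} = 60$ ($d{\left(Q,Z \right)} = 3 \cdot 5 \cdot 4 = 15 \cdot 4 = 60$)
$\frac{d{\left(B{\left(-5 \right)},-15 \right)}}{G{\left(-192 \right)}} + \frac{49879}{-27763} = \frac{60}{-209} + \frac{49879}{-27763} = 60 \left(- \frac{1}{209}\right) + 49879 \left(- \frac{1}{27763}\right) = - \frac{60}{209} - \frac{49879}{27763} = - \frac{12090491}{5802467}$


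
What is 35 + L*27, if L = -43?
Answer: -1126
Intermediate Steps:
35 + L*27 = 35 - 43*27 = 35 - 1161 = -1126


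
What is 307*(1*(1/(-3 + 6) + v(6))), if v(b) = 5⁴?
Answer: 575932/3 ≈ 1.9198e+5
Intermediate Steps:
v(b) = 625
307*(1*(1/(-3 + 6) + v(6))) = 307*(1*(1/(-3 + 6) + 625)) = 307*(1*(1/3 + 625)) = 307*(1*(⅓ + 625)) = 307*(1*(1876/3)) = 307*(1876/3) = 575932/3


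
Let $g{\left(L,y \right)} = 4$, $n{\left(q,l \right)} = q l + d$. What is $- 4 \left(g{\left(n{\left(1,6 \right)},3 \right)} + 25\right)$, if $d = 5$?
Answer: $-116$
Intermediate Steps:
$n{\left(q,l \right)} = 5 + l q$ ($n{\left(q,l \right)} = q l + 5 = l q + 5 = 5 + l q$)
$- 4 \left(g{\left(n{\left(1,6 \right)},3 \right)} + 25\right) = - 4 \left(4 + 25\right) = \left(-4\right) 29 = -116$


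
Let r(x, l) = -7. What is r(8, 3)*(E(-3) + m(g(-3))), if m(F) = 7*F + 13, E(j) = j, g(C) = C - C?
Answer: -70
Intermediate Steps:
g(C) = 0
m(F) = 13 + 7*F
r(8, 3)*(E(-3) + m(g(-3))) = -7*(-3 + (13 + 7*0)) = -7*(-3 + (13 + 0)) = -7*(-3 + 13) = -7*10 = -70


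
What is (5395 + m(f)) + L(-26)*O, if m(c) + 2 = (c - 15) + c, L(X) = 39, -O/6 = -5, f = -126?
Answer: 6296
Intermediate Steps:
O = 30 (O = -6*(-5) = 30)
m(c) = -17 + 2*c (m(c) = -2 + ((c - 15) + c) = -2 + ((-15 + c) + c) = -2 + (-15 + 2*c) = -17 + 2*c)
(5395 + m(f)) + L(-26)*O = (5395 + (-17 + 2*(-126))) + 39*30 = (5395 + (-17 - 252)) + 1170 = (5395 - 269) + 1170 = 5126 + 1170 = 6296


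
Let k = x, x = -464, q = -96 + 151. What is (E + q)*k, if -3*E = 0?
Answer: -25520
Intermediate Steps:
q = 55
k = -464
E = 0 (E = -⅓*0 = 0)
(E + q)*k = (0 + 55)*(-464) = 55*(-464) = -25520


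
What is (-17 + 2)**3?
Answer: -3375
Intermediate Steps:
(-17 + 2)**3 = (-15)**3 = -3375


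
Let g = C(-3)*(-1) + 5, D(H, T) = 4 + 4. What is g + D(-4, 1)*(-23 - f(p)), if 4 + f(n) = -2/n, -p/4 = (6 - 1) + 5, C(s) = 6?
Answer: -767/5 ≈ -153.40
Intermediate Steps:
D(H, T) = 8
p = -40 (p = -4*((6 - 1) + 5) = -4*(5 + 5) = -4*10 = -40)
f(n) = -4 - 2/n
g = -1 (g = 6*(-1) + 5 = -6 + 5 = -1)
g + D(-4, 1)*(-23 - f(p)) = -1 + 8*(-23 - (-4 - 2/(-40))) = -1 + 8*(-23 - (-4 - 2*(-1/40))) = -1 + 8*(-23 - (-4 + 1/20)) = -1 + 8*(-23 - 1*(-79/20)) = -1 + 8*(-23 + 79/20) = -1 + 8*(-381/20) = -1 - 762/5 = -767/5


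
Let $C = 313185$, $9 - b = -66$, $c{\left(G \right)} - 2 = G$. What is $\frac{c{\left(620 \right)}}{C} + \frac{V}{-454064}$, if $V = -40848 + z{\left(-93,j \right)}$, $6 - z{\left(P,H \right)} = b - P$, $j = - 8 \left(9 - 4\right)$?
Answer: $\frac{6563072329}{71103016920} \approx 0.092304$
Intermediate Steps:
$c{\left(G \right)} = 2 + G$
$b = 75$ ($b = 9 - -66 = 9 + 66 = 75$)
$j = -40$ ($j = \left(-8\right) 5 = -40$)
$z{\left(P,H \right)} = -69 + P$ ($z{\left(P,H \right)} = 6 - \left(75 - P\right) = 6 + \left(-75 + P\right) = -69 + P$)
$V = -41010$ ($V = -40848 - 162 = -41010$)
$\frac{c{\left(620 \right)}}{C} + \frac{V}{-454064} = \frac{2 + 620}{313185} - \frac{41010}{-454064} = 622 \cdot \frac{1}{313185} - - \frac{20505}{227032} = \frac{622}{313185} + \frac{20505}{227032} = \frac{6563072329}{71103016920}$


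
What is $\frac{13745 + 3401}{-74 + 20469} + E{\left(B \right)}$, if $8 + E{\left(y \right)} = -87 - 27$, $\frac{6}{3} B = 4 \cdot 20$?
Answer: $- \frac{2471044}{20395} \approx -121.16$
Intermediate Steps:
$B = 40$ ($B = \frac{4 \cdot 20}{2} = \frac{1}{2} \cdot 80 = 40$)
$E{\left(y \right)} = -122$ ($E{\left(y \right)} = -8 - 114 = -122$)
$\frac{13745 + 3401}{-74 + 20469} + E{\left(B \right)} = \frac{13745 + 3401}{-74 + 20469} - 122 = \frac{17146}{20395} - 122 = - \frac{2471044}{20395}$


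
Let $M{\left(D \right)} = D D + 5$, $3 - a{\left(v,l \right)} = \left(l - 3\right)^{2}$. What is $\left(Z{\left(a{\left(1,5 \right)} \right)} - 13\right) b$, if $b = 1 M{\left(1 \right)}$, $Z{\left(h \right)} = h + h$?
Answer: $-90$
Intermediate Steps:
$a{\left(v,l \right)} = 3 - \left(-3 + l\right)^{2}$ ($a{\left(v,l \right)} = 3 - \left(l - 3\right)^{2} = 3 - \left(-3 + l\right)^{2}$)
$M{\left(D \right)} = 5 + D^{2}$ ($M{\left(D \right)} = D^{2} + 5 = 5 + D^{2}$)
$Z{\left(h \right)} = 2 h$
$b = 6$ ($b = 1 \left(5 + 1^{2}\right) = 1 \left(5 + 1\right) = 1 \cdot 6 = 6$)
$\left(Z{\left(a{\left(1,5 \right)} \right)} - 13\right) b = \left(2 \left(3 - \left(-3 + 5\right)^{2}\right) - 13\right) 6 = \left(2 \left(3 - 2^{2}\right) - 13\right) 6 = \left(2 \left(3 - 4\right) - 13\right) 6 = \left(2 \left(-1\right) - 13\right) 6 = \left(-2 - 13\right) 6 = \left(-15\right) 6 = -90$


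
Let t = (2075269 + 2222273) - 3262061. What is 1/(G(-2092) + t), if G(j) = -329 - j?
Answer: 1/1037244 ≈ 9.6409e-7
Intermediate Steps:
t = 1035481 (t = 4297542 - 3262061 = 1035481)
1/(G(-2092) + t) = 1/((-329 - 1*(-2092)) + 1035481) = 1/((-329 + 2092) + 1035481) = 1/(1763 + 1035481) = 1/1037244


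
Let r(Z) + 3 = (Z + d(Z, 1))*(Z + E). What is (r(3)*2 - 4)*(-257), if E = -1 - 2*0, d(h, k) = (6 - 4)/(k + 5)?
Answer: -2570/3 ≈ -856.67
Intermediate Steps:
d(h, k) = 2/(5 + k)
E = -1 (E = -1 + 0 = -1)
r(Z) = -3 + (-1 + Z)*(⅓ + Z) (r(Z) = -3 + (Z + 2/(5 + 1))*(Z - 1) = -3 + (Z + 2/6)*(-1 + Z) = -3 + (Z + 2*(⅙))*(-1 + Z) = -3 + (Z + ⅓)*(-1 + Z) = -3 + (⅓ + Z)*(-1 + Z) = -3 + (-1 + Z)*(⅓ + Z))
(r(3)*2 - 4)*(-257) = ((-10/3 + 3² - ⅔*3)*2 - 4)*(-257) = ((-10/3 + 9 - 2)*2 - 4)*(-257) = ((11/3)*2 - 4)*(-257) = (22/3 - 4)*(-257) = (10/3)*(-257) = -2570/3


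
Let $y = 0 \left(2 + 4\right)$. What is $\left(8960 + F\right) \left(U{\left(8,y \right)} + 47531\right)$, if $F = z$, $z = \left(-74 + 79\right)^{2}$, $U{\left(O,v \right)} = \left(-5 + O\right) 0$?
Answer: $427066035$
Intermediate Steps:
$y = 0$ ($y = 0 \cdot 6 = 0$)
$U{\left(O,v \right)} = 0$
$z = 25$ ($z = 5^{2} = 25$)
$F = 25$
$\left(8960 + F\right) \left(U{\left(8,y \right)} + 47531\right) = \left(8960 + 25\right) \left(0 + 47531\right) = 8985 \cdot 47531 = 427066035$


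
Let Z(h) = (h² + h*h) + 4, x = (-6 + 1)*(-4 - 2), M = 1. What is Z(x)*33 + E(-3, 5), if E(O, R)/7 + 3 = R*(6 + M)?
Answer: 59756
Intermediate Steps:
E(O, R) = -21 + 49*R (E(O, R) = -21 + 7*(R*(6 + 1)) = -21 + 7*(R*7) = -21 + 7*(7*R) = -21 + 49*R)
x = 30 (x = -5*(-6) = 30)
Z(h) = 4 + 2*h² (Z(h) = (h² + h²) + 4 = 2*h² + 4 = 4 + 2*h²)
Z(x)*33 + E(-3, 5) = (4 + 2*30²)*33 + (-21 + 49*5) = (4 + 2*900)*33 + (-21 + 245) = (4 + 1800)*33 + 224 = 1804*33 + 224 = 59532 + 224 = 59756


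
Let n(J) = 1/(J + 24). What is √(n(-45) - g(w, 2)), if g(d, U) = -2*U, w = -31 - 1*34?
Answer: √1743/21 ≈ 1.9881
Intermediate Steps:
w = -65 (w = -31 - 34 = -65)
n(J) = 1/(24 + J)
√(n(-45) - g(w, 2)) = √(1/(24 - 45) - (-2)*2) = √(1/(-21) - 1*(-4)) = √(-1/21 + 4) = √(83/21) = √1743/21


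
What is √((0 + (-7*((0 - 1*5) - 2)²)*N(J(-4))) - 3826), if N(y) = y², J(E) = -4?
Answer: I*√9314 ≈ 96.509*I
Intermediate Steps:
√((0 + (-7*((0 - 1*5) - 2)²)*N(J(-4))) - 3826) = √((0 - 7*((0 - 1*5) - 2)²*(-4)²) - 3826) = √((0 - 7*((0 - 5) - 2)²*16) - 3826) = √((0 - 7*(-5 - 2)²*16) - 3826) = √((0 - 7*(-7)²*16) - 3826) = √((0 - 7*49*16) - 3826) = √((0 - 343*16) - 3826) = √((0 - 5488) - 3826) = √(-5488 - 3826) = √(-9314) = I*√9314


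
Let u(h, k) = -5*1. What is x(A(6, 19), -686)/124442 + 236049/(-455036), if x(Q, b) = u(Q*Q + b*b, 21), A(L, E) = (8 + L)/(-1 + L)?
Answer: -14688342419/28312794956 ≈ -0.51879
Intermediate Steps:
u(h, k) = -5
A(L, E) = (8 + L)/(-1 + L)
x(Q, b) = -5
x(A(6, 19), -686)/124442 + 236049/(-455036) = -5/124442 + 236049/(-455036) = -5*1/124442 + 236049*(-1/455036) = -5/124442 - 236049/455036 = -14688342419/28312794956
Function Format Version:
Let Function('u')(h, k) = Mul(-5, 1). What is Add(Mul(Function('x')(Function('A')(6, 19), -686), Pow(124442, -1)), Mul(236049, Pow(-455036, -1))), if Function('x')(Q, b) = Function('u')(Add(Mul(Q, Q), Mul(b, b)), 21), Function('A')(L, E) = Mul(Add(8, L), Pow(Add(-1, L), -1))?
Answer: Rational(-14688342419, 28312794956) ≈ -0.51879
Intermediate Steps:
Function('u')(h, k) = -5
Function('A')(L, E) = Mul(Pow(Add(-1, L), -1), Add(8, L))
Function('x')(Q, b) = -5
Add(Mul(Function('x')(Function('A')(6, 19), -686), Pow(124442, -1)), Mul(236049, Pow(-455036, -1))) = Add(Mul(-5, Pow(124442, -1)), Mul(236049, Pow(-455036, -1))) = Add(Mul(-5, Rational(1, 124442)), Mul(236049, Rational(-1, 455036))) = Add(Rational(-5, 124442), Rational(-236049, 455036)) = Rational(-14688342419, 28312794956)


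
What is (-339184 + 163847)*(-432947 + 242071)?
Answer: 33467625212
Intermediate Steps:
(-339184 + 163847)*(-432947 + 242071) = -175337*(-190876) = 33467625212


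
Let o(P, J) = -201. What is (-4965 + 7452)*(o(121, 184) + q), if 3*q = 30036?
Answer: 24399957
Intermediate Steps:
q = 10012 (q = (⅓)*30036 = 10012)
(-4965 + 7452)*(o(121, 184) + q) = (-4965 + 7452)*(-201 + 10012) = 2487*9811 = 24399957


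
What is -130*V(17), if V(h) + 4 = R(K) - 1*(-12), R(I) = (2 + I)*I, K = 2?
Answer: -2080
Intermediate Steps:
R(I) = I*(2 + I)
V(h) = 16 (V(h) = -4 + (2*(2 + 2) - 1*(-12)) = -4 + (2*4 + 12) = -4 + (8 + 12) = -4 + 20 = 16)
-130*V(17) = -130*16 = -2080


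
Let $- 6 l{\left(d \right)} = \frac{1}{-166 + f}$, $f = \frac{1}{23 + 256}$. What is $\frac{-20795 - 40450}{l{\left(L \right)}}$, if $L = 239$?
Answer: $- \frac{1890959790}{31} \approx -6.0999 \cdot 10^{7}$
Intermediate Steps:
$f = \frac{1}{279} \approx 0.0035842$
$l{\left(d \right)} = \frac{93}{92626}$ ($l{\left(d \right)} = - \frac{1}{6 \left(-166 + \frac{1}{279}\right)} = - \frac{1}{6 \left(- \frac{46313}{279}\right)} = \left(- \frac{1}{6}\right) \left(- \frac{279}{46313}\right) = \frac{93}{92626}$)
$\frac{-20795 - 40450}{l{\left(L \right)}} = \frac{-20795 - 40450}{\frac{93}{92626}} = \left(-20795 - 40450\right) \frac{92626}{93} = \left(-61245\right) \frac{92626}{93} = - \frac{1890959790}{31}$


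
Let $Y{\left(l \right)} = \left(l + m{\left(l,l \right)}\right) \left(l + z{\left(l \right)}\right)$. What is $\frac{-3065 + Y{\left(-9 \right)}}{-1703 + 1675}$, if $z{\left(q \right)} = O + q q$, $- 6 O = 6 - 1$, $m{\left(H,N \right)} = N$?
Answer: $\frac{2173}{14} \approx 155.21$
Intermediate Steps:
$O = - \frac{5}{6}$ ($O = - \frac{6 - 1}{6} = \left(- \frac{1}{6}\right) 5 = - \frac{5}{6} \approx -0.83333$)
$z{\left(q \right)} = - \frac{5}{6} + q^{2}$ ($z{\left(q \right)} = - \frac{5}{6} + q q = - \frac{5}{6} + q^{2}$)
$Y{\left(l \right)} = 2 l \left(- \frac{5}{6} + l + l^{2}\right)$ ($Y{\left(l \right)} = \left(l + l\right) \left(l + \left(- \frac{5}{6} + l^{2}\right)\right) = 2 l \left(- \frac{5}{6} + l + l^{2}\right)$)
$\frac{-3065 + Y{\left(-9 \right)}}{-1703 + 1675} = \frac{-3065 + \frac{1}{3} \left(-9\right) \left(-5 + 6 \left(-9\right) + 6 \left(-9\right)^{2}\right)}{-1703 + 1675} = \frac{-3065 + \frac{1}{3} \left(-9\right) \left(-5 - 54 + 6 \cdot 81\right)}{-28} = \left(-3065 + \frac{1}{3} \left(-9\right) \left(-5 - 54 + 486\right)\right) \left(- \frac{1}{28}\right) = \left(-3065 + \frac{1}{3} \left(-9\right) 427\right) \left(- \frac{1}{28}\right) = \left(-3065 - 1281\right) \left(- \frac{1}{28}\right) = \left(-4346\right) \left(- \frac{1}{28}\right) = \frac{2173}{14}$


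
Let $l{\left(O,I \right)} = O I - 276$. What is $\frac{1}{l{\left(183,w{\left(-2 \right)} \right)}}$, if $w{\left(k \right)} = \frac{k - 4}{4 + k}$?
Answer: $- \frac{1}{825} \approx -0.0012121$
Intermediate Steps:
$w{\left(k \right)} = \frac{-4 + k}{4 + k}$
$l{\left(O,I \right)} = -276 + I O$ ($l{\left(O,I \right)} = I O - 276 = -276 + I O$)
$\frac{1}{l{\left(183,w{\left(-2 \right)} \right)}} = \frac{1}{-276 + \frac{-4 - 2}{4 - 2} \cdot 183} = \frac{1}{-276 + \frac{1}{2} \left(-6\right) 183} = \frac{1}{-276 - 549} = \frac{1}{-825} = - \frac{1}{825}$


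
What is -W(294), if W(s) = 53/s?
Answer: -53/294 ≈ -0.18027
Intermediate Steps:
-W(294) = -53/294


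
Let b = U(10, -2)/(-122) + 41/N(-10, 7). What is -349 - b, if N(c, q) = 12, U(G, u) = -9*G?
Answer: -258509/732 ≈ -353.15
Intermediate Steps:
b = 3041/732 (b = -9*10/(-122) + 41/12 = -90*(-1/122) + 41*(1/12) = 45/61 + 41/12 = 3041/732 ≈ 4.1544)
-349 - b = -349 - 1*3041/732 = -349 - 3041/732 = -258509/732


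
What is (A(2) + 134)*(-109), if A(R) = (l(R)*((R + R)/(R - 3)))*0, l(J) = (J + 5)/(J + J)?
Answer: -14606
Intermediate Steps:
l(J) = (5 + J)/(2*J) (l(J) = (5 + J)/((2*J)) = (5 + J)*(1/(2*J)) = (5 + J)/(2*J))
A(R) = 0 (A(R) = (((5 + R)/(2*R))*((R + R)/(R - 3)))*0 = (((5 + R)/(2*R))*((2*R)/(-3 + R)))*0 = (((5 + R)/(2*R))*(2*R/(-3 + R)))*0 = ((5 + R)/(-3 + R))*0 = 0)
(A(2) + 134)*(-109) = (0 + 134)*(-109) = 134*(-109) = -14606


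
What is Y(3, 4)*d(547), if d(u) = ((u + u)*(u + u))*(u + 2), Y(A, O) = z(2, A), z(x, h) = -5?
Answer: -3285314820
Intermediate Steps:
Y(A, O) = -5
d(u) = 4*u²*(2 + u) (d(u) = ((2*u)*(2*u))*(2 + u) = (4*u²)*(2 + u) = 4*u²*(2 + u))
Y(3, 4)*d(547) = -20*547²*(2 + 547) = -20*299209*549 = -5*657062964 = -3285314820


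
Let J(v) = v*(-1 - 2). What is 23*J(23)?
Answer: -1587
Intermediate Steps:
J(v) = -3*v (J(v) = v*(-3) = -3*v)
23*J(23) = 23*(-3*23) = 23*(-69) = -1587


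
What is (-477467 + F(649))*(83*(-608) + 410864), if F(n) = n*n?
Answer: -20278266400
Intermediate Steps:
F(n) = n**2
(-477467 + F(649))*(83*(-608) + 410864) = (-477467 + 649**2)*(83*(-608) + 410864) = (-477467 + 421201)*(-50464 + 410864) = -56266*360400 = -20278266400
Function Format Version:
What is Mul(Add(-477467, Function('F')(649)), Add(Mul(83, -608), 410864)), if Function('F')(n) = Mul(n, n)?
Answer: -20278266400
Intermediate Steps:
Function('F')(n) = Pow(n, 2)
Mul(Add(-477467, Function('F')(649)), Add(Mul(83, -608), 410864)) = Mul(Add(-477467, Pow(649, 2)), Add(Mul(83, -608), 410864)) = Mul(Add(-477467, 421201), Add(-50464, 410864)) = Mul(-56266, 360400) = -20278266400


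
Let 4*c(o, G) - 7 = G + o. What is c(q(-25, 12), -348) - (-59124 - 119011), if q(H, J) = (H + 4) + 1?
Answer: 712179/4 ≈ 1.7804e+5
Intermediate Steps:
q(H, J) = 5 + H (q(H, J) = (4 + H) + 1 = 5 + H)
c(o, G) = 7/4 + G/4 + o/4 (c(o, G) = 7/4 + (G + o)/4 = 7/4 + (G/4 + o/4) = 7/4 + G/4 + o/4)
c(q(-25, 12), -348) - (-59124 - 119011) = (7/4 + (¼)*(-348) + (5 - 25)/4) - (-59124 - 119011) = (7/4 - 87 + (¼)*(-20)) - 1*(-178135) = (7/4 - 87 - 5) + 178135 = -361/4 + 178135 = 712179/4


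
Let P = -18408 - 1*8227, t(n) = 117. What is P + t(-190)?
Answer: -26518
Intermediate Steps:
P = -26635 (P = -18408 - 8227 = -26635)
P + t(-190) = -26635 + 117 = -26518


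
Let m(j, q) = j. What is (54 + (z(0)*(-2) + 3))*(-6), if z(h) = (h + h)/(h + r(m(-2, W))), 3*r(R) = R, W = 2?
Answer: -342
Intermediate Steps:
r(R) = R/3
z(h) = 2*h/(-⅔ + h) (z(h) = (h + h)/(h + (⅓)*(-2)) = (2*h)/(h - ⅔) = (2*h)/(-⅔ + h) = 2*h/(-⅔ + h))
(54 + (z(0)*(-2) + 3))*(-6) = (54 + ((6*0/(-2 + 3*0))*(-2) + 3))*(-6) = (54 + ((6*0/(-2 + 0))*(-2) + 3))*(-6) = (54 + ((6*0/(-2))*(-2) + 3))*(-6) = (54 + ((6*0*(-½))*(-2) + 3))*(-6) = (54 + (0*(-2) + 3))*(-6) = (54 + (0 + 3))*(-6) = (54 + 3)*(-6) = 57*(-6) = -342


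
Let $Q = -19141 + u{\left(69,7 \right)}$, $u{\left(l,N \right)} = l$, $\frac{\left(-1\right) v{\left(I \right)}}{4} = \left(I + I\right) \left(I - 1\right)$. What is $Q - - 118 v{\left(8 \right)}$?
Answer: $-71936$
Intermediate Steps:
$v{\left(I \right)} = - 8 I \left(-1 + I\right)$ ($v{\left(I \right)} = - 4 \left(I + I\right) \left(I - 1\right) = - 4 \cdot 2 I \left(-1 + I\right) = - 8 I \left(-1 + I\right)$)
$Q = -19072$ ($Q = -19141 + 69 = -19072$)
$Q - - 118 v{\left(8 \right)} = -19072 - - 118 \cdot 8 \cdot 8 \left(1 - 8\right) = -19072 - - 118 \cdot 8 \cdot 8 \left(-7\right) = -19072 - \left(-118\right) \left(-448\right) = -19072 - 52864 = -71936$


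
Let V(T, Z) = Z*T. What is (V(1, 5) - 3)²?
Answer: 4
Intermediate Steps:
V(T, Z) = T*Z
(V(1, 5) - 3)² = (1*5 - 3)² = (5 - 3)² = 2² = 4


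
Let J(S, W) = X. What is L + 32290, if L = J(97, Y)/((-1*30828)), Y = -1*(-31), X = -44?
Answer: 248859041/7707 ≈ 32290.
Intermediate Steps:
Y = 31
J(S, W) = -44
L = 11/7707 (L = -44/((-1*30828)) = -44/(-30828) = -44*(-1/30828) = 11/7707 ≈ 0.0014273)
L + 32290 = 11/7707 + 32290 = 248859041/7707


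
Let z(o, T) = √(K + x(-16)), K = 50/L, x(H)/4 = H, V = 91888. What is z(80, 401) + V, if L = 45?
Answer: 91888 + I*√566/3 ≈ 91888.0 + 7.9303*I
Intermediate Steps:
x(H) = 4*H
K = 10/9 (K = 50/45 = 50*(1/45) = 10/9 ≈ 1.1111)
z(o, T) = I*√566/3 (z(o, T) = √(10/9 + 4*(-16)) = √(10/9 - 64) = √(-566/9) = I*√566/3)
z(80, 401) + V = I*√566/3 + 91888 = 91888 + I*√566/3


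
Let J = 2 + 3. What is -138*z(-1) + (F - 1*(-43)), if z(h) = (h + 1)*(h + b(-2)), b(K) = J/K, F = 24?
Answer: 67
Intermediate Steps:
J = 5
b(K) = 5/K
z(h) = (1 + h)*(-5/2 + h) (z(h) = (h + 1)*(h + 5/(-2)) = (1 + h)*(h + 5*(-½)) = (1 + h)*(h - 5/2) = (1 + h)*(-5/2 + h))
-138*z(-1) + (F - 1*(-43)) = -138*(-5/2 + (-1)² - 3/2*(-1)) + (24 - 1*(-43)) = -138*(-5/2 + 1 + 3/2) + (24 + 43) = -138*0 + 67 = 0 + 67 = 67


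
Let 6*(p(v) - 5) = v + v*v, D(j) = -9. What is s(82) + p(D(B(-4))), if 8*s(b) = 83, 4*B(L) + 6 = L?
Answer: 219/8 ≈ 27.375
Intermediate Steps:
B(L) = -3/2 + L/4
s(b) = 83/8 (s(b) = (⅛)*83 = 83/8)
p(v) = 5 + v/6 + v²/6 (p(v) = 5 + (v + v*v)/6 = 5 + (v + v²)/6 = 5 + (v/6 + v²/6) = 5 + v/6 + v²/6)
s(82) + p(D(B(-4))) = 83/8 + (5 + (⅙)*(-9) + (⅙)*(-9)²) = 83/8 + (5 - 3/2 + (⅙)*81) = 83/8 + (5 - 3/2 + 27/2) = 83/8 + 17 = 219/8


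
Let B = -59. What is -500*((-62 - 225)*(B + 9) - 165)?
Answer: -7092500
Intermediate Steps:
-500*((-62 - 225)*(B + 9) - 165) = -500*((-62 - 225)*(-59 + 9) - 165) = -500*(-287*(-50) - 165) = -500*(14350 - 165) = -500*14185 = -7092500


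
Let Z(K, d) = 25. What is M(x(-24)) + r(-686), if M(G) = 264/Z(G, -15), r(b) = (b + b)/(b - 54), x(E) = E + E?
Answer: 11483/925 ≈ 12.414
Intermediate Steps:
x(E) = 2*E
r(b) = 2*b/(-54 + b) (r(b) = (2*b)/(-54 + b) = 2*b/(-54 + b))
M(G) = 264/25
M(x(-24)) + r(-686) = 264/25 + 2*(-686)/(-54 - 686) = 264/25 + 2*(-686)/(-740) = 264/25 + 2*(-686)*(-1/740) = 264/25 + 343/185 = 11483/925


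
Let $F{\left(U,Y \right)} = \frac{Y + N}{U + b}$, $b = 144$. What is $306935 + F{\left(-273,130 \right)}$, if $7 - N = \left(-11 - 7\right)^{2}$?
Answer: $\frac{39594802}{129} \approx 3.0694 \cdot 10^{5}$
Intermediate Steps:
$N = -317$ ($N = 7 - \left(-11 - 7\right)^{2} = 7 - \left(-18\right)^{2} = 7 - 324 = -317$)
$F{\left(U,Y \right)} = \frac{-317 + Y}{144 + U}$ ($F{\left(U,Y \right)} = \frac{Y - 317}{U + 144} = \frac{-317 + Y}{144 + U}$)
$306935 + F{\left(-273,130 \right)} = 306935 + \frac{-317 + 130}{144 - 273} = 306935 + \frac{1}{-129} \left(-187\right) = 306935 - - \frac{187}{129} = 306935 + \frac{187}{129} = \frac{39594802}{129}$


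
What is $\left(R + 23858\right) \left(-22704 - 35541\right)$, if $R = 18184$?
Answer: $-2448736290$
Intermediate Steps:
$\left(R + 23858\right) \left(-22704 - 35541\right) = \left(18184 + 23858\right) \left(-22704 - 35541\right) = 42042 \left(-58245\right) = -2448736290$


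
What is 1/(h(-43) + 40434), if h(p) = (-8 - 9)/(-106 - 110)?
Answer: 216/8733761 ≈ 2.4732e-5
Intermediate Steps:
h(p) = 17/216 (h(p) = -17/(-216) = -17*(-1/216) = 17/216)
1/(h(-43) + 40434) = 1/(17/216 + 40434) = 1/(8733761/216) = 216/8733761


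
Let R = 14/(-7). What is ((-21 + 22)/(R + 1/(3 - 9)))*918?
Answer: -5508/13 ≈ -423.69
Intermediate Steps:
R = -2 (R = 14*(-⅐) = -2)
((-21 + 22)/(R + 1/(3 - 9)))*918 = ((-21 + 22)/(-2 + 1/(3 - 9)))*918 = (1/(-2 + 1/(-6)))*918 = (1/(-2 - ⅙))*918 = (1/(-13/6))*918 = (1*(-6/13))*918 = -6/13*918 = -5508/13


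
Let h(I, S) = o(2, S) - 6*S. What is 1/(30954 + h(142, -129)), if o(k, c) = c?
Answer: 1/31599 ≈ 3.1647e-5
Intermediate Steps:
h(I, S) = -5*S (h(I, S) = S - 6*S = -5*S)
1/(30954 + h(142, -129)) = 1/(30954 - 5*(-129)) = 1/(30954 + 645) = 1/31599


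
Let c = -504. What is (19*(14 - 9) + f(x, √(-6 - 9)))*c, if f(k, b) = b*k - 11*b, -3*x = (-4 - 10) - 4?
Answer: -47880 + 2520*I*√15 ≈ -47880.0 + 9759.9*I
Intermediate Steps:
x = 6 (x = -((-4 - 10) - 4)/3 = -(-14 - 4)/3 = -⅓*(-18) = 6)
f(k, b) = -11*b + b*k
(19*(14 - 9) + f(x, √(-6 - 9)))*c = (19*(14 - 9) + √(-6 - 9)*(-11 + 6))*(-504) = (19*5 + √(-15)*(-5))*(-504) = (95 + (I*√15)*(-5))*(-504) = (95 - 5*I*√15)*(-504) = -47880 + 2520*I*√15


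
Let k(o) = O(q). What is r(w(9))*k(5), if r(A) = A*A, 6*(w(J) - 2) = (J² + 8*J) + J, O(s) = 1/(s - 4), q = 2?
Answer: -841/2 ≈ -420.50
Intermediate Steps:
O(s) = 1/(-4 + s)
k(o) = -½ (k(o) = 1/(-4 + 2) = 1/(-2) = -½)
w(J) = 2 + J²/6 + 3*J/2 (w(J) = 2 + ((J² + 8*J) + J)/6 = 2 + (J² + 9*J)/6 = 2 + (J²/6 + 3*J/2) = 2 + J²/6 + 3*J/2)
r(A) = A²
r(w(9))*k(5) = (2 + (⅙)*9² + (3/2)*9)²*(-½) = (2 + (⅙)*81 + 27/2)²*(-½) = (2 + 27/2 + 27/2)²*(-½) = 29²*(-½) = 841*(-½) = -841/2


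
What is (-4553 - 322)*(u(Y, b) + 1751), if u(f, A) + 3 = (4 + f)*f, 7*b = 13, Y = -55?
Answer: -22195875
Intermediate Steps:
b = 13/7 (b = (1/7)*13 = 13/7 ≈ 1.8571)
u(f, A) = -3 + f*(4 + f) (u(f, A) = -3 + (4 + f)*f = -3 + f*(4 + f))
(-4553 - 322)*(u(Y, b) + 1751) = (-4553 - 322)*((-3 + (-55)**2 + 4*(-55)) + 1751) = -4875*((-3 + 3025 - 220) + 1751) = -4875*(2802 + 1751) = -4875*4553 = -22195875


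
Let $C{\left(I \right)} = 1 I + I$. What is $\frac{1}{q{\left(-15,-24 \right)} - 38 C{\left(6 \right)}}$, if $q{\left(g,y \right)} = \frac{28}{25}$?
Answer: $- \frac{25}{11372} \approx -0.0021984$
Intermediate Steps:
$q{\left(g,y \right)} = \frac{28}{25}$ ($q{\left(g,y \right)} = 28 \cdot \frac{1}{25} = \frac{28}{25}$)
$C{\left(I \right)} = 2 I$ ($C{\left(I \right)} = I + I = 2 I$)
$\frac{1}{q{\left(-15,-24 \right)} - 38 C{\left(6 \right)}} = \frac{1}{\frac{28}{25} - 38 \cdot 2 \cdot 6} = \frac{1}{\frac{28}{25} - 456} = \frac{1}{- \frac{11372}{25}} = - \frac{25}{11372}$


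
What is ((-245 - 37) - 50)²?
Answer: 110224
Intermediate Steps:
((-245 - 37) - 50)² = (-282 - 50)² = (-332)² = 110224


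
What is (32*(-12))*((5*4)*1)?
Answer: -7680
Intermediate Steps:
(32*(-12))*((5*4)*1) = -7680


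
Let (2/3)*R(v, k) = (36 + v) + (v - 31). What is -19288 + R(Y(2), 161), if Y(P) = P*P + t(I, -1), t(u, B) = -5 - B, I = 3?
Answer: -38561/2 ≈ -19281.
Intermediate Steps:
Y(P) = -4 + P**2 (Y(P) = P*P + (-5 - 1*(-1)) = P**2 + (-5 + 1) = P**2 - 4 = -4 + P**2)
R(v, k) = 15/2 + 3*v (R(v, k) = 3*((36 + v) + (v - 31))/2 = 3*((36 + v) + (-31 + v))/2 = 3*(5 + 2*v)/2 = 15/2 + 3*v)
-19288 + R(Y(2), 161) = -19288 + (15/2 + 3*(-4 + 2**2)) = -19288 + (15/2 + 3*(-4 + 4)) = -19288 + (15/2 + 3*0) = -19288 + (15/2 + 0) = -19288 + 15/2 = -38561/2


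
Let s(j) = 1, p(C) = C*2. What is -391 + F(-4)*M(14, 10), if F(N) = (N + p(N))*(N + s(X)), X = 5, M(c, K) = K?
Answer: -31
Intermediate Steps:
p(C) = 2*C
F(N) = 3*N*(1 + N) (F(N) = (N + 2*N)*(N + 1) = (3*N)*(1 + N) = 3*N*(1 + N))
-391 + F(-4)*M(14, 10) = -391 + (3*(-4)*(1 - 4))*10 = -391 + (3*(-4)*(-3))*10 = -391 + 36*10 = -391 + 360 = -31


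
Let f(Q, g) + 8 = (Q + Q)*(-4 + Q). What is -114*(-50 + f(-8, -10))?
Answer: -15276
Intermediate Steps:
f(Q, g) = -8 + 2*Q*(-4 + Q) (f(Q, g) = -8 + (Q + Q)*(-4 + Q) = -8 + (2*Q)*(-4 + Q) = -8 + 2*Q*(-4 + Q))
-114*(-50 + f(-8, -10)) = -114*(-50 + (-8 - 8*(-8) + 2*(-8)²)) = -114*(-50 + (-8 + 64 + 2*64)) = -114*(-50 + (-8 + 64 + 128)) = -114*(-50 + 184) = -114*134 = -15276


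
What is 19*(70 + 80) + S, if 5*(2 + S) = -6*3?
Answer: 14222/5 ≈ 2844.4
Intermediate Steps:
S = -28/5 (S = -2 + (-6*3)/5 = -2 + (⅕)*(-18) = -2 - 18/5 = -28/5 ≈ -5.6000)
19*(70 + 80) + S = 19*(70 + 80) - 28/5 = 19*150 - 28/5 = 2850 - 28/5 = 14222/5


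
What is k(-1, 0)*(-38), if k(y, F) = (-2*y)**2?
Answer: -152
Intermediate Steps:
k(y, F) = 4*y**2
k(-1, 0)*(-38) = (4*(-1)**2)*(-38) = (4*1)*(-38) = 4*(-38) = -152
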